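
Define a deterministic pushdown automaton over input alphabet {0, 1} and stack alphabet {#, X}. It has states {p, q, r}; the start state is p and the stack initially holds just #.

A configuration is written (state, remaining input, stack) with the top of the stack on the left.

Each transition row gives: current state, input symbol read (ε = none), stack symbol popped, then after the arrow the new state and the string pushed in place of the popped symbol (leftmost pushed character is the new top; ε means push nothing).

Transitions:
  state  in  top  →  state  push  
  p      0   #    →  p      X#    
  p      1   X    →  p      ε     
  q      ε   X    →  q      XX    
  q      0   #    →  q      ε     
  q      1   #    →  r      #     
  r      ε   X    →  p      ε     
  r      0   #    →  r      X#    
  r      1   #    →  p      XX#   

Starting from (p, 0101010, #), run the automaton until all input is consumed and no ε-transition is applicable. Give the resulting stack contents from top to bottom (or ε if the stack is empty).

X#

(p, 0101010, #) ⊢ (p, 101010, X#) ⊢ (p, 01010, #) ⊢ (p, 1010, X#) ⊢ (p, 010, #) ⊢ (p, 10, X#) ⊢ (p, 0, #) ⊢ (p, ε, X#)
All input consumed in state p with stack X#.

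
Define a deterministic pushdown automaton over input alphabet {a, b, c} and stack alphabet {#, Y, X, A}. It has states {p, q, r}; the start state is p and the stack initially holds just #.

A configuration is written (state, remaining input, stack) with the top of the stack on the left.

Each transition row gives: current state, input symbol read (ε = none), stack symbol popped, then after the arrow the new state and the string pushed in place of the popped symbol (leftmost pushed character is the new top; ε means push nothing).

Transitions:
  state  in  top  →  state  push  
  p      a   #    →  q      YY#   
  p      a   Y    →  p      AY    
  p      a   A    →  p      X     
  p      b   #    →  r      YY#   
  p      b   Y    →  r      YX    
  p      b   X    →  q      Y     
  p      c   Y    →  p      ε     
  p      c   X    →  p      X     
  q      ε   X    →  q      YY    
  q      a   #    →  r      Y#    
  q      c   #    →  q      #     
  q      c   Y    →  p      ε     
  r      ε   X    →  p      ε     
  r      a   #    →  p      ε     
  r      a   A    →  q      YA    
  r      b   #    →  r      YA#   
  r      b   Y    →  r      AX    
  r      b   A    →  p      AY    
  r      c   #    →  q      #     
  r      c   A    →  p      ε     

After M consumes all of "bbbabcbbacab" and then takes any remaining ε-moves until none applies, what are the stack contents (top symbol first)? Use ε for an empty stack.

(p, bbbabcbbacab, #)
  read b, top #: go to r, push YY# → (r, bbabcbbacab, YY#)
  read b, top Y: go to r, push AX → (r, babcbbacab, AXY#)
  read b, top A: go to p, push AY → (p, abcbbacab, AYXY#)
  read a, top A: go to p, push X → (p, bcbbacab, XYXY#)
  read b, top X: go to q, push Y → (q, cbbacab, YYXY#)
  read c, top Y: go to p, push ε → (p, bbacab, YXY#)
  read b, top Y: go to r, push YX → (r, bacab, YXXY#)
  read b, top Y: go to r, push AX → (r, acab, AXXXY#)
  read a, top A: go to q, push YA → (q, cab, YAXXXY#)
  read c, top Y: go to p, push ε → (p, ab, AXXXY#)
  read a, top A: go to p, push X → (p, b, XXXXY#)
  read b, top X: go to q, push Y → (q, ε, YXXXY#)
All input consumed in state q with stack YXXXY#.

YXXXY#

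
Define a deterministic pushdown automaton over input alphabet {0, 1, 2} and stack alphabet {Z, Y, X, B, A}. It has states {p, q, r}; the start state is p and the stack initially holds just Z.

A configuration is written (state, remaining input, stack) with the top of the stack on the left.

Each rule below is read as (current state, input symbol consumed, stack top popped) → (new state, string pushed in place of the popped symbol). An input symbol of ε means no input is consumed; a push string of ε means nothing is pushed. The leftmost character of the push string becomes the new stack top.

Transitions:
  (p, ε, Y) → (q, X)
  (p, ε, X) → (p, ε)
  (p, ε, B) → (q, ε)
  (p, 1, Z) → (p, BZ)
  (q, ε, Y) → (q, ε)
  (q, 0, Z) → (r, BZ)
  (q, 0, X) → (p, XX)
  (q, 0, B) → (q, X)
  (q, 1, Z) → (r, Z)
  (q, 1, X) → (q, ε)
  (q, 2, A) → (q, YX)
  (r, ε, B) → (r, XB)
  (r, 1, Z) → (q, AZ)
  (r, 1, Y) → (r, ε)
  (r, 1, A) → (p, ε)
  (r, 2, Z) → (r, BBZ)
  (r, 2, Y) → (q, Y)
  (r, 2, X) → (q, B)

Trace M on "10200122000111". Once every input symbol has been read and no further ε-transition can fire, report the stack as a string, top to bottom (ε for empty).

AZ

(p, 10200122000111, Z)
  read 1, top Z: go to p, push BZ → (p, 0200122000111, BZ)
  ε-move, top B: go to q, push ε → (q, 0200122000111, Z)
  read 0, top Z: go to r, push BZ → (r, 200122000111, BZ)
  ε-move, top B: go to r, push XB → (r, 200122000111, XBZ)
  read 2, top X: go to q, push B → (q, 00122000111, BBZ)
  read 0, top B: go to q, push X → (q, 0122000111, XBZ)
  read 0, top X: go to p, push XX → (p, 122000111, XXBZ)
  ε-move, top X: go to p, push ε → (p, 122000111, XBZ)
  ε-move, top X: go to p, push ε → (p, 122000111, BZ)
  ε-move, top B: go to q, push ε → (q, 122000111, Z)
  read 1, top Z: go to r, push Z → (r, 22000111, Z)
  read 2, top Z: go to r, push BBZ → (r, 2000111, BBZ)
  ε-move, top B: go to r, push XB → (r, 2000111, XBBZ)
  read 2, top X: go to q, push B → (q, 000111, BBBZ)
  read 0, top B: go to q, push X → (q, 00111, XBBZ)
  read 0, top X: go to p, push XX → (p, 0111, XXBBZ)
  ε-move, top X: go to p, push ε → (p, 0111, XBBZ)
  ε-move, top X: go to p, push ε → (p, 0111, BBZ)
  ε-move, top B: go to q, push ε → (q, 0111, BZ)
  read 0, top B: go to q, push X → (q, 111, XZ)
  read 1, top X: go to q, push ε → (q, 11, Z)
  read 1, top Z: go to r, push Z → (r, 1, Z)
  read 1, top Z: go to q, push AZ → (q, ε, AZ)
All input consumed in state q with stack AZ.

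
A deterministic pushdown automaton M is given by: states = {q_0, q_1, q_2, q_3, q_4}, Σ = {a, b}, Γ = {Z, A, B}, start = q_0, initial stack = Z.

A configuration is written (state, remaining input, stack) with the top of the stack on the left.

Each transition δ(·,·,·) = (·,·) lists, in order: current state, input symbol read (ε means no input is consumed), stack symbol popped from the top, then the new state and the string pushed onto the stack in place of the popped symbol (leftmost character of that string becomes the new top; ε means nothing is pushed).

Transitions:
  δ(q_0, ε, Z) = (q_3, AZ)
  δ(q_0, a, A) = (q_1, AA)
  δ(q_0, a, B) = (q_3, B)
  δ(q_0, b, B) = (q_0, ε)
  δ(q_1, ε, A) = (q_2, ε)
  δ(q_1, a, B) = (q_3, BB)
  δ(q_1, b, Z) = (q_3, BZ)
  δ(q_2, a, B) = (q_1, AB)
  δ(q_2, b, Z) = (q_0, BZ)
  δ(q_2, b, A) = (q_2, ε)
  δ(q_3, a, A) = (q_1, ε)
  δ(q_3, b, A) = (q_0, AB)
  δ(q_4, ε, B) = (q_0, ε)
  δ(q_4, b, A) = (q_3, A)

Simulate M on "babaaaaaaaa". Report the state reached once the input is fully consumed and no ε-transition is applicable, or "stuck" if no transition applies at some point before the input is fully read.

q_2

(q_0, babaaaaaaaa, Z)
  ε-move, top Z: go to q_3, push AZ → (q_3, babaaaaaaaa, AZ)
  read b, top A: go to q_0, push AB → (q_0, abaaaaaaaa, ABZ)
  read a, top A: go to q_1, push AA → (q_1, baaaaaaaa, AABZ)
  ε-move, top A: go to q_2, push ε → (q_2, baaaaaaaa, ABZ)
  read b, top A: go to q_2, push ε → (q_2, aaaaaaaa, BZ)
  read a, top B: go to q_1, push AB → (q_1, aaaaaaa, ABZ)
  ε-move, top A: go to q_2, push ε → (q_2, aaaaaaa, BZ)
  read a, top B: go to q_1, push AB → (q_1, aaaaaa, ABZ)
  ε-move, top A: go to q_2, push ε → (q_2, aaaaaa, BZ)
  read a, top B: go to q_1, push AB → (q_1, aaaaa, ABZ)
  ε-move, top A: go to q_2, push ε → (q_2, aaaaa, BZ)
  read a, top B: go to q_1, push AB → (q_1, aaaa, ABZ)
  ε-move, top A: go to q_2, push ε → (q_2, aaaa, BZ)
  read a, top B: go to q_1, push AB → (q_1, aaa, ABZ)
  ε-move, top A: go to q_2, push ε → (q_2, aaa, BZ)
  read a, top B: go to q_1, push AB → (q_1, aa, ABZ)
  ε-move, top A: go to q_2, push ε → (q_2, aa, BZ)
  read a, top B: go to q_1, push AB → (q_1, a, ABZ)
  ε-move, top A: go to q_2, push ε → (q_2, a, BZ)
  read a, top B: go to q_1, push AB → (q_1, ε, ABZ)
  ε-move, top A: go to q_2, push ε → (q_2, ε, BZ)
All input consumed; M is in state q_2.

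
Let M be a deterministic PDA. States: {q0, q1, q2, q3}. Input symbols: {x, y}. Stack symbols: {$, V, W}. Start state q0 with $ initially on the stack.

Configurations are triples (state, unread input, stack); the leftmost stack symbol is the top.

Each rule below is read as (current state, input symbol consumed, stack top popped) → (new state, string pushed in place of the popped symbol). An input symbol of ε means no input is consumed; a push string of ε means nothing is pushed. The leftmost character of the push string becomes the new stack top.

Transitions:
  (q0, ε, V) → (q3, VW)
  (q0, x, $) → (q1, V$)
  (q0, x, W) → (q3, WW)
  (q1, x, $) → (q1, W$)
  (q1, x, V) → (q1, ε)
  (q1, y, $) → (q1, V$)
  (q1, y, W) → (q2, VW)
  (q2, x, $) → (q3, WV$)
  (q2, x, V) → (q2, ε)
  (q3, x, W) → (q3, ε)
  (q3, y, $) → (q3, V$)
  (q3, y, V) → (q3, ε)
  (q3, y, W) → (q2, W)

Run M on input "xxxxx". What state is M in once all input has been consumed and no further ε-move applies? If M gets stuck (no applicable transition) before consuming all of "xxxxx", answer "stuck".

stuck

(q0, xxxxx, $)
  read x, top $: go to q1, push V$ → (q1, xxxx, V$)
  read x, top V: go to q1, push ε → (q1, xxx, $)
  read x, top $: go to q1, push W$ → (q1, xx, W$)
No transition for (q1, x, top W); M blocks with input xx remaining.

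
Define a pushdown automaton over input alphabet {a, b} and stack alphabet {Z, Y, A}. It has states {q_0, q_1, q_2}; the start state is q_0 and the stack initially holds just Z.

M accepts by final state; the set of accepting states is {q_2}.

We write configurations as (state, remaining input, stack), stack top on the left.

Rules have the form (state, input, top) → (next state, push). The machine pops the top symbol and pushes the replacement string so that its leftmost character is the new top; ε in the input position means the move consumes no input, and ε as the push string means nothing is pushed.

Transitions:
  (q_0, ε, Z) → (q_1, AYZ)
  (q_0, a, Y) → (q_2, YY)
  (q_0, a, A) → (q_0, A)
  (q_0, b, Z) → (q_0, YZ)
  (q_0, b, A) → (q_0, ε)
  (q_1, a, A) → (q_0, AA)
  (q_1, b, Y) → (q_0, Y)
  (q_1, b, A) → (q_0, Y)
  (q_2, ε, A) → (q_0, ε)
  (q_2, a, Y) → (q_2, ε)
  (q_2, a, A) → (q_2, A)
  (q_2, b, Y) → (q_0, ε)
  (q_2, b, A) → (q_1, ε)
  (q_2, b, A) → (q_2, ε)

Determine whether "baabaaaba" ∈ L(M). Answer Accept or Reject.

No computation consumes all input and reaches a final state.

Reject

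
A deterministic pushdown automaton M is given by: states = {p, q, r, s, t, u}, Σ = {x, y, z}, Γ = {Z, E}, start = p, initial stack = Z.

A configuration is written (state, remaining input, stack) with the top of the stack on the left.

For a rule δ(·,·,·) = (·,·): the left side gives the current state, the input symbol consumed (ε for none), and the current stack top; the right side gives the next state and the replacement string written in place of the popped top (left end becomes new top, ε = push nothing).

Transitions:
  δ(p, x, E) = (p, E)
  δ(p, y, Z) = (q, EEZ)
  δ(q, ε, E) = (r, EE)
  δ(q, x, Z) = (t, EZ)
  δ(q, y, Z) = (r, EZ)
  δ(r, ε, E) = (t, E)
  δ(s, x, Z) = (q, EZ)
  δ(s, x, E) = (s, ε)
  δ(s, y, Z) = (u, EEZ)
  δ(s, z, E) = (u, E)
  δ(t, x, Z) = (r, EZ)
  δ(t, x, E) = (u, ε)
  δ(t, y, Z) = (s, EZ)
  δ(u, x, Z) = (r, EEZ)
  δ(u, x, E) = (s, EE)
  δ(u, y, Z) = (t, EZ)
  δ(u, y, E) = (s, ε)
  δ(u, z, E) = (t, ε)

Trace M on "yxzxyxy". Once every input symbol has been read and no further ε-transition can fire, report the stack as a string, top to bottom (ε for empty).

(p, yxzxyxy, Z) ⊢ (q, xzxyxy, EEZ) ⊢ (r, xzxyxy, EEEZ) ⊢ (t, xzxyxy, EEEZ) ⊢ (u, zxyxy, EEZ) ⊢ (t, xyxy, EZ) ⊢ (u, yxy, Z) ⊢ (t, xy, EZ) ⊢ (u, y, Z) ⊢ (t, ε, EZ)
All input consumed in state t with stack EZ.

EZ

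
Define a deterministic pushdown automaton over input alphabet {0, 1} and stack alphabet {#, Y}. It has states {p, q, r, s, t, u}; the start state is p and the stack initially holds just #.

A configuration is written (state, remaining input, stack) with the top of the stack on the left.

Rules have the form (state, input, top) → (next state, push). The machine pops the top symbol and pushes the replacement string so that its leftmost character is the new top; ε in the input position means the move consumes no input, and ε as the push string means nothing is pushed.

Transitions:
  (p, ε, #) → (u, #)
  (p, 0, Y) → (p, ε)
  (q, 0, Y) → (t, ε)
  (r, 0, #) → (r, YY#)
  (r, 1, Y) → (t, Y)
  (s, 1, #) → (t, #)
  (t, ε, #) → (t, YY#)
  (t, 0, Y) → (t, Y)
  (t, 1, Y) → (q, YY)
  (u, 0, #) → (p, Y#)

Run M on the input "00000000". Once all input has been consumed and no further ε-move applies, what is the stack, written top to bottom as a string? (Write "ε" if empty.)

(p, 00000000, #) ⊢ (u, 00000000, #) ⊢ (p, 0000000, Y#) ⊢ (p, 000000, #) ⊢ (u, 000000, #) ⊢ (p, 00000, Y#) ⊢ (p, 0000, #) ⊢ (u, 0000, #) ⊢ (p, 000, Y#) ⊢ (p, 00, #) ⊢ (u, 00, #) ⊢ (p, 0, Y#) ⊢ (p, ε, #) ⊢ (u, ε, #)
All input consumed in state u with stack #.

#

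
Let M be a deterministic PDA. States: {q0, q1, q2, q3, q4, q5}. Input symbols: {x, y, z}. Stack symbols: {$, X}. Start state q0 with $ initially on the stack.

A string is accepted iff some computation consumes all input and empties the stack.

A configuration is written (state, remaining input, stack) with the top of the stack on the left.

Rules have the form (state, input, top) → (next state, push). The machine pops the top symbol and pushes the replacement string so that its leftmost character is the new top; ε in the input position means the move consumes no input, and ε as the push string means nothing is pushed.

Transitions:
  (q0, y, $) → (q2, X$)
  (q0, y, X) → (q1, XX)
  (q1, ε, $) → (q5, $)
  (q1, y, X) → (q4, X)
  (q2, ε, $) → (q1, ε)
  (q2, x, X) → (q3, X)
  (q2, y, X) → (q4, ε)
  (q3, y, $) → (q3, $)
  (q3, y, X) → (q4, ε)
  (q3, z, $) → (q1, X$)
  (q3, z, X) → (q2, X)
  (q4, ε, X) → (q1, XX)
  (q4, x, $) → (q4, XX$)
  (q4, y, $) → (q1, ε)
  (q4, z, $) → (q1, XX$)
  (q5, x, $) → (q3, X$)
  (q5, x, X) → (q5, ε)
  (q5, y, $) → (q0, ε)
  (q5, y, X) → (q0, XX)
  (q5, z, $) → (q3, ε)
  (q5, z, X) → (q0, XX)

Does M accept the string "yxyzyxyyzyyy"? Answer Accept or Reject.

(q0, yxyzyxyyzyyy, $) ⊢ (q2, xyzyxyyzyyy, X$) ⊢ (q3, yzyxyyzyyy, X$) ⊢ (q4, zyxyyzyyy, $) ⊢ (q1, yxyyzyyy, XX$) ⊢ (q4, xyyzyyy, XX$) ⊢ (q1, xyyzyyy, XXX$)
No transition applies at (q1, xyyzyyy, XXX$); input not fully consumed.

Reject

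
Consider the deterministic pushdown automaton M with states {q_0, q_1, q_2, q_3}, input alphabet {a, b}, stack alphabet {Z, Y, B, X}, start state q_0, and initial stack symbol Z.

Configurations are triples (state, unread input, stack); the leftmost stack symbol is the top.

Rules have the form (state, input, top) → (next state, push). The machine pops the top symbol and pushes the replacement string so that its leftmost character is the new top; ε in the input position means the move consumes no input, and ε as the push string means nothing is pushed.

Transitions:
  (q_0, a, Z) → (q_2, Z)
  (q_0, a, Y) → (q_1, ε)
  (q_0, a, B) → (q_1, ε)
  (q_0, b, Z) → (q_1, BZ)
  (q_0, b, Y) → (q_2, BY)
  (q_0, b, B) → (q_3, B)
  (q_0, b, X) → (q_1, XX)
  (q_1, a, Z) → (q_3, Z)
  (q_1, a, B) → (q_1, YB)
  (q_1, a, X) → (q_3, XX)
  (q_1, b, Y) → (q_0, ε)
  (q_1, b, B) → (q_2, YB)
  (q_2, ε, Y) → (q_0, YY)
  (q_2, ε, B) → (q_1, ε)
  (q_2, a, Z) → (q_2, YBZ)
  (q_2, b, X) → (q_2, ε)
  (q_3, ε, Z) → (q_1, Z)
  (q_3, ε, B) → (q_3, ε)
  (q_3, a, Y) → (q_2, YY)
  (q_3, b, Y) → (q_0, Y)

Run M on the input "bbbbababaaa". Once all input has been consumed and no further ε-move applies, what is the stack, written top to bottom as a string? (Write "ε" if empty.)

(q_0, bbbbababaaa, Z)
  read b, top Z: go to q_1, push BZ → (q_1, bbbababaaa, BZ)
  read b, top B: go to q_2, push YB → (q_2, bbababaaa, YBZ)
  ε-move, top Y: go to q_0, push YY → (q_0, bbababaaa, YYBZ)
  read b, top Y: go to q_2, push BY → (q_2, bababaaa, BYYBZ)
  ε-move, top B: go to q_1, push ε → (q_1, bababaaa, YYBZ)
  read b, top Y: go to q_0, push ε → (q_0, ababaaa, YBZ)
  read a, top Y: go to q_1, push ε → (q_1, babaaa, BZ)
  read b, top B: go to q_2, push YB → (q_2, abaaa, YBZ)
  ε-move, top Y: go to q_0, push YY → (q_0, abaaa, YYBZ)
  read a, top Y: go to q_1, push ε → (q_1, baaa, YBZ)
  read b, top Y: go to q_0, push ε → (q_0, aaa, BZ)
  read a, top B: go to q_1, push ε → (q_1, aa, Z)
  read a, top Z: go to q_3, push Z → (q_3, a, Z)
  ε-move, top Z: go to q_1, push Z → (q_1, a, Z)
  read a, top Z: go to q_3, push Z → (q_3, ε, Z)
  ε-move, top Z: go to q_1, push Z → (q_1, ε, Z)
All input consumed in state q_1 with stack Z.

Z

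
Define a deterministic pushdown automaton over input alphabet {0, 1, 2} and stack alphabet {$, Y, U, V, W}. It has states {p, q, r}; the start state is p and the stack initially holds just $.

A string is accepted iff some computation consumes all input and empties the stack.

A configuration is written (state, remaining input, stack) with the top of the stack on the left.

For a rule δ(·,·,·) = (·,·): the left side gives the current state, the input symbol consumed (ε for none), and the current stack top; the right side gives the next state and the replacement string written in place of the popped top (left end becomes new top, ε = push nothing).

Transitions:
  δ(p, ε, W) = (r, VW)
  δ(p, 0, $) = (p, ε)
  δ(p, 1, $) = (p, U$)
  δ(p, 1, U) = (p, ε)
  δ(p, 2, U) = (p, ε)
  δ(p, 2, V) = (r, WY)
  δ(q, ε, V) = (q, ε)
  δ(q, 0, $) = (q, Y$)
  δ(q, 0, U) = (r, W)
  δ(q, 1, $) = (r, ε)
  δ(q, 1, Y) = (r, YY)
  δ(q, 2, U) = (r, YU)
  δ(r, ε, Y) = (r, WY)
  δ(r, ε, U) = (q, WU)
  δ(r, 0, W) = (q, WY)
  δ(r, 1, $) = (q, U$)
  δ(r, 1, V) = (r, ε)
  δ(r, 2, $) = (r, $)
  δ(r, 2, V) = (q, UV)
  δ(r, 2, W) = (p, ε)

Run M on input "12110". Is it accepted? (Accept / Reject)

(p, 12110, $)
  read 1, top $: go to p, push U$ → (p, 2110, U$)
  read 2, top U: go to p, push ε → (p, 110, $)
  read 1, top $: go to p, push U$ → (p, 10, U$)
  read 1, top U: go to p, push ε → (p, 0, $)
  read 0, top $: go to p, push ε → (p, ε, ε)
All input consumed and the stack is empty.

Accept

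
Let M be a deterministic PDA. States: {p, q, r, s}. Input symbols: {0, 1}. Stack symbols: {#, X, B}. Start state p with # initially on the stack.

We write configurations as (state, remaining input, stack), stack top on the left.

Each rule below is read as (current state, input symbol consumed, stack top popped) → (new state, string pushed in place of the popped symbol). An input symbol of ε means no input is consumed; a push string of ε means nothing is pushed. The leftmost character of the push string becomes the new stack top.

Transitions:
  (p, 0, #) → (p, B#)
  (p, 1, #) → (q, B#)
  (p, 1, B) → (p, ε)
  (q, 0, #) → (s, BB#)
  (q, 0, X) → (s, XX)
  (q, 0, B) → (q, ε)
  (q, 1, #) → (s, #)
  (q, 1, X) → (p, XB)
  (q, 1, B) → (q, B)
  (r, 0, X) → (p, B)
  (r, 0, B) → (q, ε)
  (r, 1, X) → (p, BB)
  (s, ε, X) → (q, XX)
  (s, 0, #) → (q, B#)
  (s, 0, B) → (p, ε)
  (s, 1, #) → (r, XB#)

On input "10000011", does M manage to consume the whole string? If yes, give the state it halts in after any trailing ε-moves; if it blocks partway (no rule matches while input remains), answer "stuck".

stuck

(p, 10000011, #)
  read 1, top #: go to q, push B# → (q, 0000011, B#)
  read 0, top B: go to q, push ε → (q, 000011, #)
  read 0, top #: go to s, push BB# → (s, 00011, BB#)
  read 0, top B: go to p, push ε → (p, 0011, B#)
No transition for (p, 0, top B); M blocks with input 0011 remaining.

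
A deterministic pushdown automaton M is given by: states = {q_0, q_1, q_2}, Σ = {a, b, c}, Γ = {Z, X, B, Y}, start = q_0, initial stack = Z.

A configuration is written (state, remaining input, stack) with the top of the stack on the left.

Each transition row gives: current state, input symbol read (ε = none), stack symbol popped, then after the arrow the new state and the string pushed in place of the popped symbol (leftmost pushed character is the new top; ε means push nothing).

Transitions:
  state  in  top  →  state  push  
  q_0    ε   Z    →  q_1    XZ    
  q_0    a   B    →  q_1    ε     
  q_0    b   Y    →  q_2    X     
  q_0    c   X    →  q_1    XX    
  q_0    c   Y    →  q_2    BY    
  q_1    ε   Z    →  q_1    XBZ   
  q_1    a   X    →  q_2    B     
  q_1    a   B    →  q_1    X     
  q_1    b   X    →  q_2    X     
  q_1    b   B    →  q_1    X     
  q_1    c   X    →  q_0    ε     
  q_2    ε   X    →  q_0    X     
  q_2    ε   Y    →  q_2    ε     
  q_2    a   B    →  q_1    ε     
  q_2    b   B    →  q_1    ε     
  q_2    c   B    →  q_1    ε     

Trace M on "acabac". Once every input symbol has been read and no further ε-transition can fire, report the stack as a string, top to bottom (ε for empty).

(q_0, acabac, Z)
  ε-move, top Z: go to q_1, push XZ → (q_1, acabac, XZ)
  read a, top X: go to q_2, push B → (q_2, cabac, BZ)
  read c, top B: go to q_1, push ε → (q_1, abac, Z)
  ε-move, top Z: go to q_1, push XBZ → (q_1, abac, XBZ)
  read a, top X: go to q_2, push B → (q_2, bac, BBZ)
  read b, top B: go to q_1, push ε → (q_1, ac, BZ)
  read a, top B: go to q_1, push X → (q_1, c, XZ)
  read c, top X: go to q_0, push ε → (q_0, ε, Z)
  ε-move, top Z: go to q_1, push XZ → (q_1, ε, XZ)
All input consumed in state q_1 with stack XZ.

XZ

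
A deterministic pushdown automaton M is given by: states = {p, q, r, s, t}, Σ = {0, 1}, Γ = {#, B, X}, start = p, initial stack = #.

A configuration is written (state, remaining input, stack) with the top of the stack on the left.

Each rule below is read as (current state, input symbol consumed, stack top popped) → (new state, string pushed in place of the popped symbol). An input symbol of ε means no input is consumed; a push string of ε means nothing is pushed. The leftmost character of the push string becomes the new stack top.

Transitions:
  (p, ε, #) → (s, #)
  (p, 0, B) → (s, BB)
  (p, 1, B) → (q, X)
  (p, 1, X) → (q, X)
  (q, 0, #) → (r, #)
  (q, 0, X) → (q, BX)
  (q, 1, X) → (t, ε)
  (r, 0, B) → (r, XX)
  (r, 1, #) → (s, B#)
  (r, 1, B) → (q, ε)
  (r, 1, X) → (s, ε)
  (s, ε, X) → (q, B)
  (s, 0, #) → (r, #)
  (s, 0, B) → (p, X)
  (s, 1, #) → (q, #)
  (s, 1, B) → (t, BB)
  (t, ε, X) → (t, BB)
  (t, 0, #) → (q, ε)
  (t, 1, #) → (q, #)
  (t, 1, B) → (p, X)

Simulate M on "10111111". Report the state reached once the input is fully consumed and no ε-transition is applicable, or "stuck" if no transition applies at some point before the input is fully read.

(p, 10111111, #)
  ε-move, top #: go to s, push # → (s, 10111111, #)
  read 1, top #: go to q, push # → (q, 0111111, #)
  read 0, top #: go to r, push # → (r, 111111, #)
  read 1, top #: go to s, push B# → (s, 11111, B#)
  read 1, top B: go to t, push BB → (t, 1111, BB#)
  read 1, top B: go to p, push X → (p, 111, XB#)
  read 1, top X: go to q, push X → (q, 11, XB#)
  read 1, top X: go to t, push ε → (t, 1, B#)
  read 1, top B: go to p, push X → (p, ε, X#)
All input consumed; M is in state p.

p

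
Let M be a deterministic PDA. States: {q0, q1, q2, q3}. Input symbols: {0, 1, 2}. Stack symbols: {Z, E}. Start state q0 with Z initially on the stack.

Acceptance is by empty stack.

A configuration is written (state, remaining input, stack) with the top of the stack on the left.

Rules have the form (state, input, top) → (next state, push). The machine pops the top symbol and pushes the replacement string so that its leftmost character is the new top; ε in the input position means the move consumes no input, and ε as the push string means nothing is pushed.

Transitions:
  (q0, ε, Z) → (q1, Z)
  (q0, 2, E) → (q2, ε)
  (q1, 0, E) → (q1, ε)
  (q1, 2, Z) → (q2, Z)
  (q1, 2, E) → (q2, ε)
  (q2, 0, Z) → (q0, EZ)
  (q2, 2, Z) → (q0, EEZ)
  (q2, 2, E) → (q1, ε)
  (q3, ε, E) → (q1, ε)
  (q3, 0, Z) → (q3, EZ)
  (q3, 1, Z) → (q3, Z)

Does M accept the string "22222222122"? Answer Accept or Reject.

(q0, 22222222122, Z)
  ε-move, top Z: go to q1, push Z → (q1, 22222222122, Z)
  read 2, top Z: go to q2, push Z → (q2, 2222222122, Z)
  read 2, top Z: go to q0, push EEZ → (q0, 222222122, EEZ)
  read 2, top E: go to q2, push ε → (q2, 22222122, EZ)
  read 2, top E: go to q1, push ε → (q1, 2222122, Z)
  read 2, top Z: go to q2, push Z → (q2, 222122, Z)
  read 2, top Z: go to q0, push EEZ → (q0, 22122, EEZ)
  read 2, top E: go to q2, push ε → (q2, 2122, EZ)
  read 2, top E: go to q1, push ε → (q1, 122, Z)
No transition applies at (q1, 122, Z); input not fully consumed.

Reject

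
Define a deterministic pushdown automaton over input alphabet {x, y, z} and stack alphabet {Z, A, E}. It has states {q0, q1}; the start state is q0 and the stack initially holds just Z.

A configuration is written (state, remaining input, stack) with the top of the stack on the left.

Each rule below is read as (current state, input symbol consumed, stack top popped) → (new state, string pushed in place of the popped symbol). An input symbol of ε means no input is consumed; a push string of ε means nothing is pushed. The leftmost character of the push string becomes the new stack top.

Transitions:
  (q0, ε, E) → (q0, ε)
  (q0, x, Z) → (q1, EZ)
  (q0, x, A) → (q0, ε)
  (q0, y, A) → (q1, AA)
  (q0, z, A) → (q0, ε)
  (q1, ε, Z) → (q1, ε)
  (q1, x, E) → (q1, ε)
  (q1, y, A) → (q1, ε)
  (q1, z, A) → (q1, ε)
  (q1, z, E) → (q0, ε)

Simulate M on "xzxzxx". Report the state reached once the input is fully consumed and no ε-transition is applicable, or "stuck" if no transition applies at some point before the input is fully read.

q1

(q0, xzxzxx, Z)
  read x, top Z: go to q1, push EZ → (q1, zxzxx, EZ)
  read z, top E: go to q0, push ε → (q0, xzxx, Z)
  read x, top Z: go to q1, push EZ → (q1, zxx, EZ)
  read z, top E: go to q0, push ε → (q0, xx, Z)
  read x, top Z: go to q1, push EZ → (q1, x, EZ)
  read x, top E: go to q1, push ε → (q1, ε, Z)
  ε-move, top Z: go to q1, push ε → (q1, ε, ε)
All input consumed; M is in state q1.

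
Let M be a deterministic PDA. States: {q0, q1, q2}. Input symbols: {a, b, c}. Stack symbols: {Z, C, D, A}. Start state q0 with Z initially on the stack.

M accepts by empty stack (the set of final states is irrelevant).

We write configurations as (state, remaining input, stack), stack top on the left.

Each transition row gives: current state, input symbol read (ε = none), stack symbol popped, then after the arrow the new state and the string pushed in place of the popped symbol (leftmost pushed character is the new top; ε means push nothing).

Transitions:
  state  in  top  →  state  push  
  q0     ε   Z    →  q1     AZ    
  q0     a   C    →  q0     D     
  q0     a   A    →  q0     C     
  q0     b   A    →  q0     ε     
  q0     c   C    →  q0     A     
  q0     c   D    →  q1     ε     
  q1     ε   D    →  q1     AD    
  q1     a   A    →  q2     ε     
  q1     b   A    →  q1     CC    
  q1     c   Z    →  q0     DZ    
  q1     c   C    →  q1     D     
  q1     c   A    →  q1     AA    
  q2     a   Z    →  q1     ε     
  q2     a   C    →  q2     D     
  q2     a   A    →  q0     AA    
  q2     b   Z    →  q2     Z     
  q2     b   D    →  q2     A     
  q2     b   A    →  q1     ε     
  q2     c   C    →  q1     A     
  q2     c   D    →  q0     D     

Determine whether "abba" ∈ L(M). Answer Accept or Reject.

(q0, abba, Z) ⊢ (q1, abba, AZ) ⊢ (q2, bba, Z) ⊢ (q2, ba, Z) ⊢ (q2, a, Z) ⊢ (q1, ε, ε)
All input consumed and the stack is empty.

Accept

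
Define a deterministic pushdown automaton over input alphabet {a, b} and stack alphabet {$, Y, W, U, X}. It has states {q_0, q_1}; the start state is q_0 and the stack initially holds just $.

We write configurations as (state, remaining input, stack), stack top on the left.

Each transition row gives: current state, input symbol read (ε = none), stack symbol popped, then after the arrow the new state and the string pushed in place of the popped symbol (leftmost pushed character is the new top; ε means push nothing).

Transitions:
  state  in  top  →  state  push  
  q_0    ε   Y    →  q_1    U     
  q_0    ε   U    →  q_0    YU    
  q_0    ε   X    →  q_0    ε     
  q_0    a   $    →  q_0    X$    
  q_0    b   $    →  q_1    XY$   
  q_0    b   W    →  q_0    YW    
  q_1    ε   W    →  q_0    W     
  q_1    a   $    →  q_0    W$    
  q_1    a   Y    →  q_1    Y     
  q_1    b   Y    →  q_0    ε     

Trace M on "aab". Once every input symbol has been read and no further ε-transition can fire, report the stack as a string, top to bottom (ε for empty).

(q_0, aab, $)
  read a, top $: go to q_0, push X$ → (q_0, ab, X$)
  ε-move, top X: go to q_0, push ε → (q_0, ab, $)
  read a, top $: go to q_0, push X$ → (q_0, b, X$)
  ε-move, top X: go to q_0, push ε → (q_0, b, $)
  read b, top $: go to q_1, push XY$ → (q_1, ε, XY$)
All input consumed in state q_1 with stack XY$.

XY$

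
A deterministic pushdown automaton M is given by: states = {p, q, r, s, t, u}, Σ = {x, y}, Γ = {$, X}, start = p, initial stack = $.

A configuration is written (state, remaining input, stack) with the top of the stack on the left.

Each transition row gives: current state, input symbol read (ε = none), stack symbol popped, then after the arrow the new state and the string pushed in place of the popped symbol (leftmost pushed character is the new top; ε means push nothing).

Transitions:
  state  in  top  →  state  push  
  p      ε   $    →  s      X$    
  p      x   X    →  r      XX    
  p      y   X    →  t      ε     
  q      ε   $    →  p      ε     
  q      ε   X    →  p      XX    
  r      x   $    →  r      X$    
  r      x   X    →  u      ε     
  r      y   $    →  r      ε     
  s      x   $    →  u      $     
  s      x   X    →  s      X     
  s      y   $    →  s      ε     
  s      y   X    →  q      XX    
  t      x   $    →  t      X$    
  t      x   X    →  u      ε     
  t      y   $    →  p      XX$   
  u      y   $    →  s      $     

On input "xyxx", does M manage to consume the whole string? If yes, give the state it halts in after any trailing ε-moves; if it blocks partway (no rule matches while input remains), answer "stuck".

u

(p, xyxx, $)
  ε-move, top $: go to s, push X$ → (s, xyxx, X$)
  read x, top X: go to s, push X → (s, yxx, X$)
  read y, top X: go to q, push XX → (q, xx, XX$)
  ε-move, top X: go to p, push XX → (p, xx, XXX$)
  read x, top X: go to r, push XX → (r, x, XXXX$)
  read x, top X: go to u, push ε → (u, ε, XXX$)
All input consumed; M is in state u.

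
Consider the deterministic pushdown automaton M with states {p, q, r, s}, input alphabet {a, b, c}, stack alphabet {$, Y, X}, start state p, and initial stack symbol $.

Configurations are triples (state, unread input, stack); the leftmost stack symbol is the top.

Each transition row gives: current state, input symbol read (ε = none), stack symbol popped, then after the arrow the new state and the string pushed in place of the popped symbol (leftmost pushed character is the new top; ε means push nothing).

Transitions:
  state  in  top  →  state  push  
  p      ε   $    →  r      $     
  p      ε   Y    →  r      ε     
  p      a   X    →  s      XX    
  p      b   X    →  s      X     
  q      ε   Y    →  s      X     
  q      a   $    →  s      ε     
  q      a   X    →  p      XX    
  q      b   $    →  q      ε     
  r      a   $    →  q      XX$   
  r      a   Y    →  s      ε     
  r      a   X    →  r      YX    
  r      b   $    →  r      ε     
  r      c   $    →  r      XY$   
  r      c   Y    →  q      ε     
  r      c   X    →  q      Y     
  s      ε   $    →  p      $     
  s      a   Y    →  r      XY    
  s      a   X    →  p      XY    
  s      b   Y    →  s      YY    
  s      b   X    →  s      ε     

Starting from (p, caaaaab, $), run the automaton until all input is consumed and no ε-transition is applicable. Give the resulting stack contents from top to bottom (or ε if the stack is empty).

(p, caaaaab, $)
  ε-move, top $: go to r, push $ → (r, caaaaab, $)
  read c, top $: go to r, push XY$ → (r, aaaaab, XY$)
  read a, top X: go to r, push YX → (r, aaaab, YXY$)
  read a, top Y: go to s, push ε → (s, aaab, XY$)
  read a, top X: go to p, push XY → (p, aab, XYY$)
  read a, top X: go to s, push XX → (s, ab, XXYY$)
  read a, top X: go to p, push XY → (p, b, XYXYY$)
  read b, top X: go to s, push X → (s, ε, XYXYY$)
All input consumed in state s with stack XYXYY$.

XYXYY$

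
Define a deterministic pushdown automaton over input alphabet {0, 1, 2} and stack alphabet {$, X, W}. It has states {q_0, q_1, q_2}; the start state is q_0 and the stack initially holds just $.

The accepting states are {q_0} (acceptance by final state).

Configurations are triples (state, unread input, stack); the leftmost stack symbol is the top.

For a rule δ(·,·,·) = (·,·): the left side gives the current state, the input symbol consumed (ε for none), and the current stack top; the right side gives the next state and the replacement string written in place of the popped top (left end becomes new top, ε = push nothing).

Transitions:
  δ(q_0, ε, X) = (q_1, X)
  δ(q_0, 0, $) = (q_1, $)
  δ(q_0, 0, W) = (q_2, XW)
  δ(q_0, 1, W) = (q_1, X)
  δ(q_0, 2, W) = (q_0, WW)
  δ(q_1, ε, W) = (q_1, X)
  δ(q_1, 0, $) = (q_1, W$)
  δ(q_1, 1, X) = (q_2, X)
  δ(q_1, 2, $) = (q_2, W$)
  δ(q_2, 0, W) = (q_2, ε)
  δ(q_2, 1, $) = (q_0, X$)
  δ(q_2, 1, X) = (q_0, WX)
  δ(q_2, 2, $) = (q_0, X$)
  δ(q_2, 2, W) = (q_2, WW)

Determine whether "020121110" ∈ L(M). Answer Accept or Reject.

Reject

(q_0, 020121110, $)
  read 0, top $: go to q_1, push $ → (q_1, 20121110, $)
  read 2, top $: go to q_2, push W$ → (q_2, 0121110, W$)
  read 0, top W: go to q_2, push ε → (q_2, 121110, $)
  read 1, top $: go to q_0, push X$ → (q_0, 21110, X$)
  ε-move, top X: go to q_1, push X → (q_1, 21110, X$)
No transition applies at (q_1, 21110, X$); input not fully consumed.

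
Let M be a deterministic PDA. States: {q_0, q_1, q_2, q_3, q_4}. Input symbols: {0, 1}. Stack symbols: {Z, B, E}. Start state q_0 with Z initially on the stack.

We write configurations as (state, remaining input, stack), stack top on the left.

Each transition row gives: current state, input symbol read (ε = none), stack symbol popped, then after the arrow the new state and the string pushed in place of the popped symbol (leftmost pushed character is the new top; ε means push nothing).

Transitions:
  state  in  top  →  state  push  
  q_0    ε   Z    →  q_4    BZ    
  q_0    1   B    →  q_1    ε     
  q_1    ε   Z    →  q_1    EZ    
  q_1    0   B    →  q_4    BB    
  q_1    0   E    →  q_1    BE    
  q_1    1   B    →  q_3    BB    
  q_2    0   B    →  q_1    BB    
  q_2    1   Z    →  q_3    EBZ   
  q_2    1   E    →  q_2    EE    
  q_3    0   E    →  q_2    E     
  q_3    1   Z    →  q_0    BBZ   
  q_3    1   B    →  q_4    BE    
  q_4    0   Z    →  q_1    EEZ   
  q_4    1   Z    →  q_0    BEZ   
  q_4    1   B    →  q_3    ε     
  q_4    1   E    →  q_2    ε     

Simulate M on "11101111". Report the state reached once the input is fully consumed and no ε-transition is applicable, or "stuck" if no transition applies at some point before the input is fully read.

(q_0, 11101111, Z)
  ε-move, top Z: go to q_4, push BZ → (q_4, 11101111, BZ)
  read 1, top B: go to q_3, push ε → (q_3, 1101111, Z)
  read 1, top Z: go to q_0, push BBZ → (q_0, 101111, BBZ)
  read 1, top B: go to q_1, push ε → (q_1, 01111, BZ)
  read 0, top B: go to q_4, push BB → (q_4, 1111, BBZ)
  read 1, top B: go to q_3, push ε → (q_3, 111, BZ)
  read 1, top B: go to q_4, push BE → (q_4, 11, BEZ)
  read 1, top B: go to q_3, push ε → (q_3, 1, EZ)
No transition for (q_3, 1, top E); M blocks with input 1 remaining.

stuck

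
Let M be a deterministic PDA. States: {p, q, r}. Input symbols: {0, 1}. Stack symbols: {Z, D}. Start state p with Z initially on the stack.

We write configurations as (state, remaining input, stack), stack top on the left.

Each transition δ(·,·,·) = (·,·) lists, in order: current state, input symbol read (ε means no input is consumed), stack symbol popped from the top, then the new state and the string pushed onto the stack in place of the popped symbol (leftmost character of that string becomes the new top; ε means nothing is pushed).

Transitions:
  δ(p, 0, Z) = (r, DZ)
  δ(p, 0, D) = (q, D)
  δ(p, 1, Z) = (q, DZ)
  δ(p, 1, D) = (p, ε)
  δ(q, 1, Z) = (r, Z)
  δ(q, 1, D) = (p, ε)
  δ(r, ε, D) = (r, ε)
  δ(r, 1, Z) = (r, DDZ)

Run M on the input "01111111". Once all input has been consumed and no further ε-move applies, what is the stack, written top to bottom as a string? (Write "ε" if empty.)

(p, 01111111, Z)
  read 0, top Z: go to r, push DZ → (r, 1111111, DZ)
  ε-move, top D: go to r, push ε → (r, 1111111, Z)
  read 1, top Z: go to r, push DDZ → (r, 111111, DDZ)
  ε-move, top D: go to r, push ε → (r, 111111, DZ)
  ε-move, top D: go to r, push ε → (r, 111111, Z)
  read 1, top Z: go to r, push DDZ → (r, 11111, DDZ)
  ε-move, top D: go to r, push ε → (r, 11111, DZ)
  ε-move, top D: go to r, push ε → (r, 11111, Z)
  read 1, top Z: go to r, push DDZ → (r, 1111, DDZ)
  ε-move, top D: go to r, push ε → (r, 1111, DZ)
  ε-move, top D: go to r, push ε → (r, 1111, Z)
  read 1, top Z: go to r, push DDZ → (r, 111, DDZ)
  ε-move, top D: go to r, push ε → (r, 111, DZ)
  ε-move, top D: go to r, push ε → (r, 111, Z)
  read 1, top Z: go to r, push DDZ → (r, 11, DDZ)
  ε-move, top D: go to r, push ε → (r, 11, DZ)
  ε-move, top D: go to r, push ε → (r, 11, Z)
  read 1, top Z: go to r, push DDZ → (r, 1, DDZ)
  ε-move, top D: go to r, push ε → (r, 1, DZ)
  ε-move, top D: go to r, push ε → (r, 1, Z)
  read 1, top Z: go to r, push DDZ → (r, ε, DDZ)
  ε-move, top D: go to r, push ε → (r, ε, DZ)
  ε-move, top D: go to r, push ε → (r, ε, Z)
All input consumed in state r with stack Z.

Z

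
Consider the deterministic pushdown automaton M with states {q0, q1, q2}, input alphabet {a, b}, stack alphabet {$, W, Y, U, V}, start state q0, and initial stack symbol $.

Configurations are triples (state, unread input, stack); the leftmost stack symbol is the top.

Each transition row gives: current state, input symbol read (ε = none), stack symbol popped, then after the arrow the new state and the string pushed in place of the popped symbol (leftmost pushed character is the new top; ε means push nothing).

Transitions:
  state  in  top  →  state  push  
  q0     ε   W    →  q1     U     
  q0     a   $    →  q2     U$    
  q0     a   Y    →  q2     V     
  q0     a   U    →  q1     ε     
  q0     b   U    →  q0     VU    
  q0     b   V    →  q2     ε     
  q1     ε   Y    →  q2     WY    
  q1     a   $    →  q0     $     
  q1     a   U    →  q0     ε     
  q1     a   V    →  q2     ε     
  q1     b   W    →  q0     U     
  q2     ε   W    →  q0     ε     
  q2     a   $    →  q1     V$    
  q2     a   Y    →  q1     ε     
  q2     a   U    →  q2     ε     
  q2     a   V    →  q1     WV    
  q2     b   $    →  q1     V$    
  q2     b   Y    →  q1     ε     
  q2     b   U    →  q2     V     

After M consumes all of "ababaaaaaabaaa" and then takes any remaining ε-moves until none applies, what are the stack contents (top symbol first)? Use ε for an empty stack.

(q0, ababaaaaaabaaa, $) ⊢ (q2, babaaaaaabaaa, U$) ⊢ (q2, abaaaaaabaaa, V$) ⊢ (q1, baaaaaabaaa, WV$) ⊢ (q0, aaaaaabaaa, UV$) ⊢ (q1, aaaaabaaa, V$) ⊢ (q2, aaaabaaa, $) ⊢ (q1, aaabaaa, V$) ⊢ (q2, aabaaa, $) ⊢ (q1, abaaa, V$) ⊢ (q2, baaa, $) ⊢ (q1, aaa, V$) ⊢ (q2, aa, $) ⊢ (q1, a, V$) ⊢ (q2, ε, $)
All input consumed in state q2 with stack $.

$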